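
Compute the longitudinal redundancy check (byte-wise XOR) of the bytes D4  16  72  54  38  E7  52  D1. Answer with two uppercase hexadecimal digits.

B8

XOR the bytes together:
  start with 0xD4
  0xD4 ⊕ 0x16 = 0xC2
  0xC2 ⊕ 0x72 = 0xB0
  0xB0 ⊕ 0x54 = 0xE4
  0xE4 ⊕ 0x38 = 0xDC
  0xDC ⊕ 0xE7 = 0x3B
  0x3B ⊕ 0x52 = 0x69
  0x69 ⊕ 0xD1 = 0xB8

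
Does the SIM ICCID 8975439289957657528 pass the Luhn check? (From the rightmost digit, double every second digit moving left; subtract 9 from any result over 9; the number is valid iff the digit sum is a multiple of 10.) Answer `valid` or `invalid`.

From the right, keep odd positions and double even positions (subtract 9 from any doubled value over 9):
  doubled (positions 2,4,...): 4 5 3 1 9 4 6 1 9 → sum 42
  kept (positions 1,3,...): 8 5 5 7 9 8 9 4 7 8 → sum 70
Total = 112.
112 mod 10 = 2, so the number is invalid.

invalid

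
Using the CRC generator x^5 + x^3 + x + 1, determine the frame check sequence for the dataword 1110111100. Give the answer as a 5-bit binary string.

10110

Append 5 zeros: 111011110000000. Divide by 101011 (XOR where the leading bit is 1):
  pos 0: 111011 XOR 101011 = 010000
  pos 1: 100001 XOR 101011 = 001010
  pos 3: 101010 XOR 101011 = 000001
  pos 8: 100000 XOR 101011 = 001011
Remainder (last 5 bits) = 10110. This is the CRC / FCS.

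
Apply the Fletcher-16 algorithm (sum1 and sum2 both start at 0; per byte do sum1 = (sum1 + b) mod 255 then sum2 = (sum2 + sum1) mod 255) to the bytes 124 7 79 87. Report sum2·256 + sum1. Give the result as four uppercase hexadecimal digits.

Running sums (mod 255):
  after byte 0 (124): sum1=124, sum2=124
  after byte 1 (7): sum1=131, sum2=0
  after byte 2 (79): sum1=210, sum2=210
  after byte 3 (87): sum1=42, sum2=252
Checksum = sum2·256 + sum1 = 252·256 + 42 = 64554 = 0xFC2A.

FC2A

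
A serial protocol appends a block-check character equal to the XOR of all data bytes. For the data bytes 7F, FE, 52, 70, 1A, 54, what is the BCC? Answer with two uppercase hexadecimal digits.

XOR the bytes together:
  start with 0x7F
  0x7F ⊕ 0xFE = 0x81
  0x81 ⊕ 0x52 = 0xD3
  0xD3 ⊕ 0x70 = 0xA3
  0xA3 ⊕ 0x1A = 0xB9
  0xB9 ⊕ 0x54 = 0xED

ED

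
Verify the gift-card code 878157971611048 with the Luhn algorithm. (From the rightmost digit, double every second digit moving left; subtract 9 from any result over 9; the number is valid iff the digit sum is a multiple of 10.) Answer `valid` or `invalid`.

From the right, keep odd positions and double even positions (subtract 9 from any doubled value over 9):
  doubled (positions 2,4,...): 8 2 3 5 5 2 5 → sum 30
  kept (positions 1,3,...): 8 0 1 1 9 5 8 8 → sum 40
Total = 70.
70 mod 10 = 0, so the number is valid.

valid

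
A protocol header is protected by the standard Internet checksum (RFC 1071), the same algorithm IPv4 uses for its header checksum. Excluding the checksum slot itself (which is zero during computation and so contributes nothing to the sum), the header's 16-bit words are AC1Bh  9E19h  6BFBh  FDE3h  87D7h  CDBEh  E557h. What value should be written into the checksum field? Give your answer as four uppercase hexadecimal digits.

One's-complement addition (fold any carry out of bit 15 back into bit 0):
  0xAC1B + 0x9E19 = 0x14A34 → wrap carry → 0x4A35
  0x4A35 + 0x6BFB = 0x0B630
  0xB630 + 0xFDE3 = 0x1B413 → wrap carry → 0xB414
  0xB414 + 0x87D7 = 0x13BEB → wrap carry → 0x3BEC
  0x3BEC + 0xCDBE = 0x109AA → wrap carry → 0x09AB
  0x09AB + 0xE557 = 0x0EF02
One's-complement sum = 0xEF02.
Checksum = ~0xEF02 & 0xFFFF = 0x10FD.

10FD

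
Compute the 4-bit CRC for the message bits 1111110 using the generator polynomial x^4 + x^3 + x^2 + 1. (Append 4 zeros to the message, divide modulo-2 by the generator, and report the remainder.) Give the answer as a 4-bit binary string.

Append 4 zeros: 11111100000. Divide by 11101 (XOR where the leading bit is 1):
  pos 0: 11111 XOR 11101 = 00010
  pos 3: 10100 XOR 11101 = 01001
  pos 4: 10010 XOR 11101 = 01111
  pos 5: 11110 XOR 11101 = 00011
Remainder (last 4 bits) = 0110. This is the CRC / FCS.

0110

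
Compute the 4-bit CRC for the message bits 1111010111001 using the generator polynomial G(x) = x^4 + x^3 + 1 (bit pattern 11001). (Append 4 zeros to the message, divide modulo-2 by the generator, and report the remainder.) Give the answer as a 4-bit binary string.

Append 4 zeros: 11110101110010000. Divide by 11001 (XOR where the leading bit is 1):
  pos 0: 11110 XOR 11001 = 00111
  pos 2: 11110 XOR 11001 = 00111
  pos 4: 11111 XOR 11001 = 00110
  pos 6: 11010 XOR 11001 = 00011
  pos 9: 11010 XOR 11001 = 00011
  pos 12: 11000 XOR 11001 = 00001
Remainder (last 4 bits) = 0001. This is the CRC / FCS.

0001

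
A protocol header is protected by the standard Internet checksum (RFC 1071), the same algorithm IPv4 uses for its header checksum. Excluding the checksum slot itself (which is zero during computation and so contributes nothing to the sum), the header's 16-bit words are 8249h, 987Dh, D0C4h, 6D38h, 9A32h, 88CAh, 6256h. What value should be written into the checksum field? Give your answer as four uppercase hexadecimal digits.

One's-complement addition (fold any carry out of bit 15 back into bit 0):
  0x8249 + 0x987D = 0x11AC6 → wrap carry → 0x1AC7
  0x1AC7 + 0xD0C4 = 0x0EB8B
  0xEB8B + 0x6D38 = 0x158C3 → wrap carry → 0x58C4
  0x58C4 + 0x9A32 = 0x0F2F6
  0xF2F6 + 0x88CA = 0x17BC0 → wrap carry → 0x7BC1
  0x7BC1 + 0x6256 = 0x0DE17
One's-complement sum = 0xDE17.
Checksum = ~0xDE17 & 0xFFFF = 0x21E8.

21E8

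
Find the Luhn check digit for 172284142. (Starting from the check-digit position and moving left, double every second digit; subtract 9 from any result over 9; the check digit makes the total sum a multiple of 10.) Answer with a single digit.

Partial digits right→left: 2 4 1 4 8 2 2 7 1
Double every second digit counting from the check-digit position (so the 1st, 3rd, 5th, ... of the partial from the right).
  doubled (with −9 where >9): 4 2 7 4 2 → sum 19
  kept as-is: 4 4 2 7 → sum 17
Total = 19 + 17 = 36.
Check digit = (10 − (36 mod 10)) mod 10 = 4.

4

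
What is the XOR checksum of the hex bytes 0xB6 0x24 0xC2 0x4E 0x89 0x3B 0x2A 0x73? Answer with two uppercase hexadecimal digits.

XOR the bytes together:
  start with 0xB6
  0xB6 ⊕ 0x24 = 0x92
  0x92 ⊕ 0xC2 = 0x50
  0x50 ⊕ 0x4E = 0x1E
  0x1E ⊕ 0x89 = 0x97
  0x97 ⊕ 0x3B = 0xAC
  0xAC ⊕ 0x2A = 0x86
  0x86 ⊕ 0x73 = 0xF5

F5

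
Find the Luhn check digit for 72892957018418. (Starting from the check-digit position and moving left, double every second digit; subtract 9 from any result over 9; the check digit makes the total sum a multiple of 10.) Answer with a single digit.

5

Partial digits right→left: 8 1 4 8 1 0 7 5 9 2 9 8 2 7
Double every second digit counting from the check-digit position (so the 1st, 3rd, 5th, ... of the partial from the right).
  doubled (with −9 where >9): 7 8 2 5 9 9 4 → sum 44
  kept as-is: 1 8 0 5 2 8 7 → sum 31
Total = 44 + 31 = 75.
Check digit = (10 − (75 mod 10)) mod 10 = 5.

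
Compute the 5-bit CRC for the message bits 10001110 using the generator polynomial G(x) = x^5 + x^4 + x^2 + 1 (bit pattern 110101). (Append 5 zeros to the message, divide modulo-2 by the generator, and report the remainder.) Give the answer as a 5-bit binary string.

11110

Append 5 zeros: 1000111000000. Divide by 110101 (XOR where the leading bit is 1):
  pos 0: 100011 XOR 110101 = 010110
  pos 1: 101101 XOR 110101 = 011000
  pos 2: 110000 XOR 110101 = 000101
  pos 5: 101000 XOR 110101 = 011101
  pos 6: 111010 XOR 110101 = 001111
Remainder (last 5 bits) = 11110. This is the CRC / FCS.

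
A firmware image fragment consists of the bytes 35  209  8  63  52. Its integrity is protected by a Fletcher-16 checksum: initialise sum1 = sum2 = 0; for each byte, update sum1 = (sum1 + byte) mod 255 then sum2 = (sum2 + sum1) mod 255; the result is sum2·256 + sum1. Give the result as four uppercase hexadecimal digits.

C170

Running sums (mod 255):
  after byte 0 (35): sum1=35, sum2=35
  after byte 1 (209): sum1=244, sum2=24
  after byte 2 (8): sum1=252, sum2=21
  after byte 3 (63): sum1=60, sum2=81
  after byte 4 (52): sum1=112, sum2=193
Checksum = sum2·256 + sum1 = 193·256 + 112 = 49520 = 0xC170.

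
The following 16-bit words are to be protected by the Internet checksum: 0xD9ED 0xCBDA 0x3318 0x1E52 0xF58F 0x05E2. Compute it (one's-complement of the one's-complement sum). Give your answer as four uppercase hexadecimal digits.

0D5B

One's-complement addition (fold any carry out of bit 15 back into bit 0):
  0xD9ED + 0xCBDA = 0x1A5C7 → wrap carry → 0xA5C8
  0xA5C8 + 0x3318 = 0x0D8E0
  0xD8E0 + 0x1E52 = 0x0F732
  0xF732 + 0xF58F = 0x1ECC1 → wrap carry → 0xECC2
  0xECC2 + 0x05E2 = 0x0F2A4
One's-complement sum = 0xF2A4.
Checksum = ~0xF2A4 & 0xFFFF = 0x0D5B.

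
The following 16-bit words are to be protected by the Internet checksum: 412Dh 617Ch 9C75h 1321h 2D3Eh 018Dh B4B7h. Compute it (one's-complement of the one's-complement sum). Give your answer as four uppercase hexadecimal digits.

One's-complement addition (fold any carry out of bit 15 back into bit 0):
  0x412D + 0x617C = 0x0A2A9
  0xA2A9 + 0x9C75 = 0x13F1E → wrap carry → 0x3F1F
  0x3F1F + 0x1321 = 0x05240
  0x5240 + 0x2D3E = 0x07F7E
  0x7F7E + 0x018D = 0x0810B
  0x810B + 0xB4B7 = 0x135C2 → wrap carry → 0x35C3
One's-complement sum = 0x35C3.
Checksum = ~0x35C3 & 0xFFFF = 0xCA3C.

CA3C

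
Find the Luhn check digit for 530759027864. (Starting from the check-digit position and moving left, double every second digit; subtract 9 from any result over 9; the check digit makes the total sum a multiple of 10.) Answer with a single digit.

Partial digits right→left: 4 6 8 7 2 0 9 5 7 0 3 5
Double every second digit counting from the check-digit position (so the 1st, 3rd, 5th, ... of the partial from the right).
  doubled (with −9 where >9): 8 7 4 9 5 6 → sum 39
  kept as-is: 6 7 0 5 0 5 → sum 23
Total = 39 + 23 = 62.
Check digit = (10 − (62 mod 10)) mod 10 = 8.

8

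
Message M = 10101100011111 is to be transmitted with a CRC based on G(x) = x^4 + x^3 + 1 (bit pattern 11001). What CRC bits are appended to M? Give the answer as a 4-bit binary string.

0100

Append 4 zeros: 101011000111110000. Divide by 11001 (XOR where the leading bit is 1):
  pos 0: 10101 XOR 11001 = 01100
  pos 1: 11001 XOR 11001 = 00000
  pos 9: 11111 XOR 11001 = 00110
  pos 11: 11000 XOR 11001 = 00001
Remainder (last 4 bits) = 0100. This is the CRC / FCS.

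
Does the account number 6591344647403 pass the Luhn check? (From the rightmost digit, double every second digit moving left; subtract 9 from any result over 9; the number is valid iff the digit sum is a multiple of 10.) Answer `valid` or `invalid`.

From the right, keep odd positions and double even positions (subtract 9 from any doubled value over 9):
  doubled (positions 2,4,...): 0 5 3 8 2 1 → sum 19
  kept (positions 1,3,...): 3 4 4 4 3 9 6 → sum 33
Total = 52.
52 mod 10 = 2, so the number is invalid.

invalid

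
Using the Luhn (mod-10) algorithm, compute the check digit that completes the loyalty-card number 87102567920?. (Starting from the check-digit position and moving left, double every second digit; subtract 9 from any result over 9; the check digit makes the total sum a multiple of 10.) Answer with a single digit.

4

Partial digits right→left: 0 2 9 7 6 5 2 0 1 7 8
Double every second digit counting from the check-digit position (so the 1st, 3rd, 5th, ... of the partial from the right).
  doubled (with −9 where >9): 0 9 3 4 2 7 → sum 25
  kept as-is: 2 7 5 0 7 → sum 21
Total = 25 + 21 = 46.
Check digit = (10 − (46 mod 10)) mod 10 = 4.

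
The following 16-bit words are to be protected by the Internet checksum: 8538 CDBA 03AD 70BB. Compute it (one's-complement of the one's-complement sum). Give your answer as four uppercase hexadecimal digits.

One's-complement addition (fold any carry out of bit 15 back into bit 0):
  0x8538 + 0xCDBA = 0x152F2 → wrap carry → 0x52F3
  0x52F3 + 0x03AD = 0x056A0
  0x56A0 + 0x70BB = 0x0C75B
One's-complement sum = 0xC75B.
Checksum = ~0xC75B & 0xFFFF = 0x38A4.

38A4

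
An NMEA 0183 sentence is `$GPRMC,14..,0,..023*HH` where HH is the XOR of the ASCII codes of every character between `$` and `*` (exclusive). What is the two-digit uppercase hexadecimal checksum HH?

63

XOR the ASCII codes of the payload characters:
  'G' = 0x47 → acc = 0x47
  'P' = 0x50 → acc = 0x17
  'R' = 0x52 → acc = 0x45
  'M' = 0x4D → acc = 0x08
  'C' = 0x43 → acc = 0x4B
  ',' = 0x2C → acc = 0x67
  '1' = 0x31 → acc = 0x56
  '4' = 0x34 → acc = 0x62
  '.' = 0x2E → acc = 0x4C
  '.' = 0x2E → acc = 0x62
  ',' = 0x2C → acc = 0x4E
  '0' = 0x30 → acc = 0x7E
  ',' = 0x2C → acc = 0x52
  '.' = 0x2E → acc = 0x7C
  '.' = 0x2E → acc = 0x52
  '0' = 0x30 → acc = 0x62
  '2' = 0x32 → acc = 0x50
  '3' = 0x33 → acc = 0x63
Checksum = 0x63.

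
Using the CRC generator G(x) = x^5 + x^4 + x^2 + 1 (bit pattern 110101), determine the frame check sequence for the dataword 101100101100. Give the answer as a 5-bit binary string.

01111

Append 5 zeros: 10110010110000000. Divide by 110101 (XOR where the leading bit is 1):
  pos 0: 101100 XOR 110101 = 011001
  pos 1: 110011 XOR 110101 = 000110
  pos 4: 110011 XOR 110101 = 000110
  pos 7: 110000 XOR 110101 = 000101
  pos 10: 101000 XOR 110101 = 011101
  pos 11: 111010 XOR 110101 = 001111
Remainder (last 5 bits) = 01111. This is the CRC / FCS.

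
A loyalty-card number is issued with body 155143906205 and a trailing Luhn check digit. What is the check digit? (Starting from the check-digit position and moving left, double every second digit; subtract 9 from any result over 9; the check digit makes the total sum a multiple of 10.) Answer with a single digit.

1

Partial digits right→left: 5 0 2 6 0 9 3 4 1 5 5 1
Double every second digit counting from the check-digit position (so the 1st, 3rd, 5th, ... of the partial from the right).
  doubled (with −9 where >9): 1 4 0 6 2 1 → sum 14
  kept as-is: 0 6 9 4 5 1 → sum 25
Total = 14 + 25 = 39.
Check digit = (10 − (39 mod 10)) mod 10 = 1.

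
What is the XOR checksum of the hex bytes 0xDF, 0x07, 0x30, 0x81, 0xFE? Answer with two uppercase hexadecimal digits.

97

XOR the bytes together:
  start with 0xDF
  0xDF ⊕ 0x07 = 0xD8
  0xD8 ⊕ 0x30 = 0xE8
  0xE8 ⊕ 0x81 = 0x69
  0x69 ⊕ 0xFE = 0x97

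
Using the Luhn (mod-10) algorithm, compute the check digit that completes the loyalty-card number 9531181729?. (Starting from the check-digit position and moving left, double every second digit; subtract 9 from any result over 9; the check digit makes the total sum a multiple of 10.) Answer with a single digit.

Partial digits right→left: 9 2 7 1 8 1 1 3 5 9
Double every second digit counting from the check-digit position (so the 1st, 3rd, 5th, ... of the partial from the right).
  doubled (with −9 where >9): 9 5 7 2 1 → sum 24
  kept as-is: 2 1 1 3 9 → sum 16
Total = 24 + 16 = 40.
Check digit = (10 − (40 mod 10)) mod 10 = 0.

0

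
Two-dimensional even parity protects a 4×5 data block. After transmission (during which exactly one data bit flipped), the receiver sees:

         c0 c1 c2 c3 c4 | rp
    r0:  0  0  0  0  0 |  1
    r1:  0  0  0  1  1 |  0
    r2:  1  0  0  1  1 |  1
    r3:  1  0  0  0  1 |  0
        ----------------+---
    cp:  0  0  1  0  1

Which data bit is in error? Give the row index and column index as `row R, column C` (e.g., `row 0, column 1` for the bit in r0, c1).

row 0, column 2

Recompute each row's even parity and compare to rp:
  r0: data parity 0, sent rp 1 → mismatch
  r1: data parity 0, sent rp 0 → ok
  r2: data parity 1, sent rp 1 → ok
  r3: data parity 0, sent rp 0 → ok
Recompute each column's even parity and compare to cp:
  c0: data parity 0, sent cp 0 → ok
  c1: data parity 0, sent cp 0 → ok
  c2: data parity 0, sent cp 1 → mismatch
  c3: data parity 0, sent cp 0 → ok
  c4: data parity 1, sent cp 1 → ok
Exactly one row (r0) and one column (c2) fail → the flipped bit is at their intersection.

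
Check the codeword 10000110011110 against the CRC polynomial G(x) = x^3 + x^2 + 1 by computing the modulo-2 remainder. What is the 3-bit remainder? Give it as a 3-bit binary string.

001

Modulo-2 division of 10000110011110 by 1101:
  pos 0: 1000 XOR 1101 = 0101
  pos 1: 1010 XOR 1101 = 0111
  pos 2: 1111 XOR 1101 = 0010
  pos 4: 1010 XOR 1101 = 0111
  pos 5: 1110 XOR 1101 = 0011
  pos 7: 1111 XOR 1101 = 0010
  pos 9: 1011 XOR 1101 = 0110
  pos 10: 1100 XOR 1101 = 0001
Remainder = 001 (nonzero — an error is detected).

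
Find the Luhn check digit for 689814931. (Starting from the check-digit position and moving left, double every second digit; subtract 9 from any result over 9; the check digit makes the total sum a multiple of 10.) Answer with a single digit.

Partial digits right→left: 1 3 9 4 1 8 9 8 6
Double every second digit counting from the check-digit position (so the 1st, 3rd, 5th, ... of the partial from the right).
  doubled (with −9 where >9): 2 9 2 9 3 → sum 25
  kept as-is: 3 4 8 8 → sum 23
Total = 25 + 23 = 48.
Check digit = (10 − (48 mod 10)) mod 10 = 2.

2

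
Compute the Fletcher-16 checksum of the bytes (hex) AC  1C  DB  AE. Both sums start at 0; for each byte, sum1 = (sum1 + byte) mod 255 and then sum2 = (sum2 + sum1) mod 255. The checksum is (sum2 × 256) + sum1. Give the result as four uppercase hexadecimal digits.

Running sums (mod 255):
  after byte 0 (AC): sum1=172, sum2=172
  after byte 1 (1C): sum1=200, sum2=117
  after byte 2 (DB): sum1=164, sum2=26
  after byte 3 (AE): sum1=83, sum2=109
Checksum = sum2·256 + sum1 = 109·256 + 83 = 27987 = 0x6D53.

6D53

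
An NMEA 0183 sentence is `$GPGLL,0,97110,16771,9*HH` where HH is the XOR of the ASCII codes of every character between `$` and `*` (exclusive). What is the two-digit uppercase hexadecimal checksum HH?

XOR the ASCII codes of the payload characters:
  'G' = 0x47 → acc = 0x47
  'P' = 0x50 → acc = 0x17
  'G' = 0x47 → acc = 0x50
  'L' = 0x4C → acc = 0x1C
  'L' = 0x4C → acc = 0x50
  ',' = 0x2C → acc = 0x7C
  '0' = 0x30 → acc = 0x4C
  ',' = 0x2C → acc = 0x60
  '9' = 0x39 → acc = 0x59
  '7' = 0x37 → acc = 0x6E
  '1' = 0x31 → acc = 0x5F
  '1' = 0x31 → acc = 0x6E
  '0' = 0x30 → acc = 0x5E
  ',' = 0x2C → acc = 0x72
  '1' = 0x31 → acc = 0x43
  '6' = 0x36 → acc = 0x75
  '7' = 0x37 → acc = 0x42
  '7' = 0x37 → acc = 0x75
  '1' = 0x31 → acc = 0x44
  ',' = 0x2C → acc = 0x68
  '9' = 0x39 → acc = 0x51
Checksum = 0x51.

51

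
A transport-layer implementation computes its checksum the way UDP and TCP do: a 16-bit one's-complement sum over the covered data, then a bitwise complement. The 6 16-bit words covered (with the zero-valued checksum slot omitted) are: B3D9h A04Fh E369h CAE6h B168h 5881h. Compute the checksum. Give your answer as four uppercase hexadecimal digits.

One's-complement addition (fold any carry out of bit 15 back into bit 0):
  0xB3D9 + 0xA04F = 0x15428 → wrap carry → 0x5429
  0x5429 + 0xE369 = 0x13792 → wrap carry → 0x3793
  0x3793 + 0xCAE6 = 0x10279 → wrap carry → 0x027A
  0x027A + 0xB168 = 0x0B3E2
  0xB3E2 + 0x5881 = 0x10C63 → wrap carry → 0x0C64
One's-complement sum = 0x0C64.
Checksum = ~0x0C64 & 0xFFFF = 0xF39B.

F39B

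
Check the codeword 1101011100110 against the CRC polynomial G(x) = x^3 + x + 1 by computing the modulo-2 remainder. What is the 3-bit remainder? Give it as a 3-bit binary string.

000

Modulo-2 division of 1101011100110 by 1011:
  pos 0: 1101 XOR 1011 = 0110
  pos 1: 1100 XOR 1011 = 0111
  pos 2: 1111 XOR 1011 = 0100
  pos 3: 1001 XOR 1011 = 0010
  pos 5: 1010 XOR 1011 = 0001
  pos 8: 1011 XOR 1011 = 0000
Remainder = 000 (zero — the frame passes the CRC check).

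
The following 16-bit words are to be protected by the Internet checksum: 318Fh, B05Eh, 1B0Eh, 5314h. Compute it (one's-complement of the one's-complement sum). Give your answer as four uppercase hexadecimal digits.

One's-complement addition (fold any carry out of bit 15 back into bit 0):
  0x318F + 0xB05E = 0x0E1ED
  0xE1ED + 0x1B0E = 0x0FCFB
  0xFCFB + 0x5314 = 0x1500F → wrap carry → 0x5010
One's-complement sum = 0x5010.
Checksum = ~0x5010 & 0xFFFF = 0xAFEF.

AFEF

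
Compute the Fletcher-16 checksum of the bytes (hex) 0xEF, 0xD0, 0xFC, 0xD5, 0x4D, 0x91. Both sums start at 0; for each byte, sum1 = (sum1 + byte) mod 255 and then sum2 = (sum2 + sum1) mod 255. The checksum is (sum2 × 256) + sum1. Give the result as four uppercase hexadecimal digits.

Running sums (mod 255):
  after byte 0 (0xEF): sum1=239, sum2=239
  after byte 1 (0xD0): sum1=192, sum2=176
  after byte 2 (0xFC): sum1=189, sum2=110
  after byte 3 (0xD5): sum1=147, sum2=2
  after byte 4 (0x4D): sum1=224, sum2=226
  after byte 5 (0x91): sum1=114, sum2=85
Checksum = sum2·256 + sum1 = 85·256 + 114 = 21874 = 0x5572.

5572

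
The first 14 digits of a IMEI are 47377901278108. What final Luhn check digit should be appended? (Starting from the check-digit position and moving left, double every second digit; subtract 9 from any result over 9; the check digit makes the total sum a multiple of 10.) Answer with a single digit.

Partial digits right→left: 8 0 1 8 7 2 1 0 9 7 7 3 7 4
Double every second digit counting from the check-digit position (so the 1st, 3rd, 5th, ... of the partial from the right).
  doubled (with −9 where >9): 7 2 5 2 9 5 5 → sum 35
  kept as-is: 0 8 2 0 7 3 4 → sum 24
Total = 35 + 24 = 59.
Check digit = (10 − (59 mod 10)) mod 10 = 1.

1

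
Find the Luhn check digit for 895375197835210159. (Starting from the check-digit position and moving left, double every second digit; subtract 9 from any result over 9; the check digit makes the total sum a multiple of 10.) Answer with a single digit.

6

Partial digits right→left: 9 5 1 0 1 2 5 3 8 7 9 1 5 7 3 5 9 8
Double every second digit counting from the check-digit position (so the 1st, 3rd, 5th, ... of the partial from the right).
  doubled (with −9 where >9): 9 2 2 1 7 9 1 6 9 → sum 46
  kept as-is: 5 0 2 3 7 1 7 5 8 → sum 38
Total = 46 + 38 = 84.
Check digit = (10 − (84 mod 10)) mod 10 = 6.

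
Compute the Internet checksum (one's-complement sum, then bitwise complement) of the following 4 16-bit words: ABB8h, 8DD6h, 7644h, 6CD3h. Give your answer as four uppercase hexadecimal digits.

One's-complement addition (fold any carry out of bit 15 back into bit 0):
  0xABB8 + 0x8DD6 = 0x1398E → wrap carry → 0x398F
  0x398F + 0x7644 = 0x0AFD3
  0xAFD3 + 0x6CD3 = 0x11CA6 → wrap carry → 0x1CA7
One's-complement sum = 0x1CA7.
Checksum = ~0x1CA7 & 0xFFFF = 0xE358.

E358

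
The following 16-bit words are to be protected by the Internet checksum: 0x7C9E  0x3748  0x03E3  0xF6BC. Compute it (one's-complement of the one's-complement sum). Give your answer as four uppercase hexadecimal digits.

5179

One's-complement addition (fold any carry out of bit 15 back into bit 0):
  0x7C9E + 0x3748 = 0x0B3E6
  0xB3E6 + 0x03E3 = 0x0B7C9
  0xB7C9 + 0xF6BC = 0x1AE85 → wrap carry → 0xAE86
One's-complement sum = 0xAE86.
Checksum = ~0xAE86 & 0xFFFF = 0x5179.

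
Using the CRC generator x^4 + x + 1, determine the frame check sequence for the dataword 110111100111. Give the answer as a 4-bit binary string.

1101

Append 4 zeros: 1101111001110000. Divide by 10011 (XOR where the leading bit is 1):
  pos 0: 11011 XOR 10011 = 01000
  pos 1: 10001 XOR 10011 = 00010
  pos 4: 10100 XOR 10011 = 00111
  pos 6: 11111 XOR 10011 = 01100
  pos 7: 11001 XOR 10011 = 01010
  pos 8: 10100 XOR 10011 = 00111
  pos 10: 11100 XOR 10011 = 01111
  pos 11: 11110 XOR 10011 = 01101
Remainder (last 4 bits) = 1101. This is the CRC / FCS.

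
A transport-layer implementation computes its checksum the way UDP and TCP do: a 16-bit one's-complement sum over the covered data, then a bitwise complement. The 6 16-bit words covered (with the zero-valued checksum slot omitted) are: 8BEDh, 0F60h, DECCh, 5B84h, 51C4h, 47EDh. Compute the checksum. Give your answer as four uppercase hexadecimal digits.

One's-complement addition (fold any carry out of bit 15 back into bit 0):
  0x8BED + 0x0F60 = 0x09B4D
  0x9B4D + 0xDECC = 0x17A19 → wrap carry → 0x7A1A
  0x7A1A + 0x5B84 = 0x0D59E
  0xD59E + 0x51C4 = 0x12762 → wrap carry → 0x2763
  0x2763 + 0x47ED = 0x06F50
One's-complement sum = 0x6F50.
Checksum = ~0x6F50 & 0xFFFF = 0x90AF.

90AF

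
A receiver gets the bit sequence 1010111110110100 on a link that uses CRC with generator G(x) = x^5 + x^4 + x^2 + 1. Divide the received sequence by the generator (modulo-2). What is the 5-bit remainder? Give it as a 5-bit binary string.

00000

Modulo-2 division of 1010111110110100 by 110101:
  pos 0: 101011 XOR 110101 = 011110
  pos 1: 111101 XOR 110101 = 001000
  pos 3: 100011 XOR 110101 = 010110
  pos 4: 101100 XOR 110101 = 011001
  pos 5: 110011 XOR 110101 = 000110
  pos 8: 110101 XOR 110101 = 000000
Remainder = 00000 (zero — the frame passes the CRC check).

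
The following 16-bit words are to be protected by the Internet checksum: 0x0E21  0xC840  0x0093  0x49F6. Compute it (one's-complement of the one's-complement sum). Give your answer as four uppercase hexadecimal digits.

DF14

One's-complement addition (fold any carry out of bit 15 back into bit 0):
  0x0E21 + 0xC840 = 0x0D661
  0xD661 + 0x0093 = 0x0D6F4
  0xD6F4 + 0x49F6 = 0x120EA → wrap carry → 0x20EB
One's-complement sum = 0x20EB.
Checksum = ~0x20EB & 0xFFFF = 0xDF14.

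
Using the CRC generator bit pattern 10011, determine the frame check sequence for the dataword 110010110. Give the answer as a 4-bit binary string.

Append 4 zeros: 1100101100000. Divide by 10011 (XOR where the leading bit is 1):
  pos 0: 11001 XOR 10011 = 01010
  pos 1: 10100 XOR 10011 = 00111
  pos 3: 11111 XOR 10011 = 01100
  pos 4: 11000 XOR 10011 = 01011
  pos 5: 10110 XOR 10011 = 00101
  pos 7: 10100 XOR 10011 = 00111
Remainder (last 4 bits) = 1110. This is the CRC / FCS.

1110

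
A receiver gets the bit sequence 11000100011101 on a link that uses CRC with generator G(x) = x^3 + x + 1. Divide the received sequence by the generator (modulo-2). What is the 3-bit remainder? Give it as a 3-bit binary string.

Modulo-2 division of 11000100011101 by 1011:
  pos 0: 1100 XOR 1011 = 0111
  pos 1: 1110 XOR 1011 = 0101
  pos 2: 1011 XOR 1011 = 0000
  pos 9: 1110 XOR 1011 = 0101
  pos 10: 1011 XOR 1011 = 0000
Remainder = 000 (zero — the frame passes the CRC check).

000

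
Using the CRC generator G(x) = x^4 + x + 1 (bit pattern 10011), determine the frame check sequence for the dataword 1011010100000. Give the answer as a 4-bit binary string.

Append 4 zeros: 10110101000000000. Divide by 10011 (XOR where the leading bit is 1):
  pos 0: 10110 XOR 10011 = 00101
  pos 2: 10110 XOR 10011 = 00101
  pos 4: 10110 XOR 10011 = 00101
  pos 6: 10100 XOR 10011 = 00111
  pos 8: 11100 XOR 10011 = 01111
  pos 9: 11110 XOR 10011 = 01101
  pos 10: 11010 XOR 10011 = 01001
  pos 11: 10010 XOR 10011 = 00001
Remainder (last 4 bits) = 0010. This is the CRC / FCS.

0010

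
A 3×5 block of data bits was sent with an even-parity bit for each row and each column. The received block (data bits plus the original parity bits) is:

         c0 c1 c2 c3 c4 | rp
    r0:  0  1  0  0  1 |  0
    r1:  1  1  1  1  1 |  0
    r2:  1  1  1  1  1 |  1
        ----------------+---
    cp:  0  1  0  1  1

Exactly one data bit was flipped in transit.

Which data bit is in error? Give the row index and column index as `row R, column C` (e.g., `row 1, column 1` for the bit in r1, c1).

Recompute each row's even parity and compare to rp:
  r0: data parity 0, sent rp 0 → ok
  r1: data parity 1, sent rp 0 → mismatch
  r2: data parity 1, sent rp 1 → ok
Recompute each column's even parity and compare to cp:
  c0: data parity 0, sent cp 0 → ok
  c1: data parity 1, sent cp 1 → ok
  c2: data parity 0, sent cp 0 → ok
  c3: data parity 0, sent cp 1 → mismatch
  c4: data parity 1, sent cp 1 → ok
Exactly one row (r1) and one column (c3) fail → the flipped bit is at their intersection.

row 1, column 3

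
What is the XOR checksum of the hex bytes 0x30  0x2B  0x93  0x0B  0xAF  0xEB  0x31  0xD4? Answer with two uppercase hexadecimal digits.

22

XOR the bytes together:
  start with 0x30
  0x30 ⊕ 0x2B = 0x1B
  0x1B ⊕ 0x93 = 0x88
  0x88 ⊕ 0x0B = 0x83
  0x83 ⊕ 0xAF = 0x2C
  0x2C ⊕ 0xEB = 0xC7
  0xC7 ⊕ 0x31 = 0xF6
  0xF6 ⊕ 0xD4 = 0x22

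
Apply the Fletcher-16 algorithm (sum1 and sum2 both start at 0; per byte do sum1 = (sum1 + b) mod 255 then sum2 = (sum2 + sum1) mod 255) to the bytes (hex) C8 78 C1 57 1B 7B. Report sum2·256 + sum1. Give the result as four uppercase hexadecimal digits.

CDF0

Running sums (mod 255):
  after byte 0 (C8): sum1=200, sum2=200
  after byte 1 (78): sum1=65, sum2=10
  after byte 2 (C1): sum1=3, sum2=13
  after byte 3 (57): sum1=90, sum2=103
  after byte 4 (1B): sum1=117, sum2=220
  after byte 5 (7B): sum1=240, sum2=205
Checksum = sum2·256 + sum1 = 205·256 + 240 = 52720 = 0xCDF0.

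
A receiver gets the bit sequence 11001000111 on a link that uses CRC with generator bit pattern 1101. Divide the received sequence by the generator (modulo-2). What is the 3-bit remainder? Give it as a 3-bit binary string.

Modulo-2 division of 11001000111 by 1101:
  pos 0: 1100 XOR 1101 = 0001
  pos 3: 1100 XOR 1101 = 0001
  pos 6: 1011 XOR 1101 = 0110
  pos 7: 1101 XOR 1101 = 0000
Remainder = 000 (zero — the frame passes the CRC check).

000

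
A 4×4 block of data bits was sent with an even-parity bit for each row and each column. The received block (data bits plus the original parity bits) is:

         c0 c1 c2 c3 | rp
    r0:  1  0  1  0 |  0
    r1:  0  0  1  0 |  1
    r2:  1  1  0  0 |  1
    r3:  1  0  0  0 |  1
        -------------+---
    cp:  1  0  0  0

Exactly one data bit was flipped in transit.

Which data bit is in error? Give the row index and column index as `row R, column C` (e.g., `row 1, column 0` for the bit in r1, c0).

row 2, column 1

Recompute each row's even parity and compare to rp:
  r0: data parity 0, sent rp 0 → ok
  r1: data parity 1, sent rp 1 → ok
  r2: data parity 0, sent rp 1 → mismatch
  r3: data parity 1, sent rp 1 → ok
Recompute each column's even parity and compare to cp:
  c0: data parity 1, sent cp 1 → ok
  c1: data parity 1, sent cp 0 → mismatch
  c2: data parity 0, sent cp 0 → ok
  c3: data parity 0, sent cp 0 → ok
Exactly one row (r2) and one column (c1) fail → the flipped bit is at their intersection.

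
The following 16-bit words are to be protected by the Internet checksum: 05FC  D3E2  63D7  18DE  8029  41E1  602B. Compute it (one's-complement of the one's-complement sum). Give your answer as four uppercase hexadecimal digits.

8735

One's-complement addition (fold any carry out of bit 15 back into bit 0):
  0x05FC + 0xD3E2 = 0x0D9DE
  0xD9DE + 0x63D7 = 0x13DB5 → wrap carry → 0x3DB6
  0x3DB6 + 0x18DE = 0x05694
  0x5694 + 0x8029 = 0x0D6BD
  0xD6BD + 0x41E1 = 0x1189E → wrap carry → 0x189F
  0x189F + 0x602B = 0x078CA
One's-complement sum = 0x78CA.
Checksum = ~0x78CA & 0xFFFF = 0x8735.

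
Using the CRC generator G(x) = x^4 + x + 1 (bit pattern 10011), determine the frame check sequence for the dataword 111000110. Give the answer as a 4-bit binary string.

Append 4 zeros: 1110001100000. Divide by 10011 (XOR where the leading bit is 1):
  pos 0: 11100 XOR 10011 = 01111
  pos 1: 11110 XOR 10011 = 01101
  pos 2: 11011 XOR 10011 = 01000
  pos 3: 10001 XOR 10011 = 00010
  pos 6: 10000 XOR 10011 = 00011
Remainder (last 4 bits) = 1100. This is the CRC / FCS.

1100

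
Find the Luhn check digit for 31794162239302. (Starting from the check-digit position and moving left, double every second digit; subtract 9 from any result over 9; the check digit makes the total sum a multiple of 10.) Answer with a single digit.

Partial digits right→left: 2 0 3 9 3 2 2 6 1 4 9 7 1 3
Double every second digit counting from the check-digit position (so the 1st, 3rd, 5th, ... of the partial from the right).
  doubled (with −9 where >9): 4 6 6 4 2 9 2 → sum 33
  kept as-is: 0 9 2 6 4 7 3 → sum 31
Total = 33 + 31 = 64.
Check digit = (10 − (64 mod 10)) mod 10 = 6.

6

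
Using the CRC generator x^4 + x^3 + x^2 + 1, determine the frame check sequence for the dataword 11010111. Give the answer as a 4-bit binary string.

Append 4 zeros: 110101110000. Divide by 11101 (XOR where the leading bit is 1):
  pos 0: 11010 XOR 11101 = 00111
  pos 2: 11111 XOR 11101 = 00010
  pos 5: 10100 XOR 11101 = 01001
  pos 6: 10010 XOR 11101 = 01111
  pos 7: 11110 XOR 11101 = 00011
Remainder (last 4 bits) = 0011. This is the CRC / FCS.

0011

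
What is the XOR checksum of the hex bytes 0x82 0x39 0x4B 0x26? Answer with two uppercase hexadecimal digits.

XOR the bytes together:
  start with 0x82
  0x82 ⊕ 0x39 = 0xBB
  0xBB ⊕ 0x4B = 0xF0
  0xF0 ⊕ 0x26 = 0xD6

D6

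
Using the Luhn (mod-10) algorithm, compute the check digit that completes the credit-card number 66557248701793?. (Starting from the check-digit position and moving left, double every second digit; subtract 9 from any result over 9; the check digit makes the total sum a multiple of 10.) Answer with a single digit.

Partial digits right→left: 3 9 7 1 0 7 8 4 2 7 5 5 6 6
Double every second digit counting from the check-digit position (so the 1st, 3rd, 5th, ... of the partial from the right).
  doubled (with −9 where >9): 6 5 0 7 4 1 3 → sum 26
  kept as-is: 9 1 7 4 7 5 6 → sum 39
Total = 26 + 39 = 65.
Check digit = (10 − (65 mod 10)) mod 10 = 5.

5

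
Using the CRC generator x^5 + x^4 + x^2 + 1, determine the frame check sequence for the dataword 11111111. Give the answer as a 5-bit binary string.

Append 5 zeros: 1111111100000. Divide by 110101 (XOR where the leading bit is 1):
  pos 0: 111111 XOR 110101 = 001010
  pos 2: 101011 XOR 110101 = 011110
  pos 3: 111100 XOR 110101 = 001001
  pos 5: 100100 XOR 110101 = 010001
  pos 6: 100010 XOR 110101 = 010111
  pos 7: 101110 XOR 110101 = 011011
Remainder (last 5 bits) = 11011. This is the CRC / FCS.

11011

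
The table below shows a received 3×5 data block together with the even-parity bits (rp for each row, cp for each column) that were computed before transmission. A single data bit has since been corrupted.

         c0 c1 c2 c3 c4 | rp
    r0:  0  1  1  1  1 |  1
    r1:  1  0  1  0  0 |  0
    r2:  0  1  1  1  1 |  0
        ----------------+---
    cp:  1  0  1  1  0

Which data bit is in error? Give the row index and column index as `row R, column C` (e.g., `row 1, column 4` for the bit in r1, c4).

Recompute each row's even parity and compare to rp:
  r0: data parity 0, sent rp 1 → mismatch
  r1: data parity 0, sent rp 0 → ok
  r2: data parity 0, sent rp 0 → ok
Recompute each column's even parity and compare to cp:
  c0: data parity 1, sent cp 1 → ok
  c1: data parity 0, sent cp 0 → ok
  c2: data parity 1, sent cp 1 → ok
  c3: data parity 0, sent cp 1 → mismatch
  c4: data parity 0, sent cp 0 → ok
Exactly one row (r0) and one column (c3) fail → the flipped bit is at their intersection.

row 0, column 3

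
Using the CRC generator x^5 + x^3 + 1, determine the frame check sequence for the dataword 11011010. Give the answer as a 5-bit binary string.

Append 5 zeros: 1101101000000. Divide by 101001 (XOR where the leading bit is 1):
  pos 0: 110110 XOR 101001 = 011111
  pos 1: 111111 XOR 101001 = 010110
  pos 2: 101100 XOR 101001 = 000101
  pos 5: 101000 XOR 101001 = 000001
Remainder (last 5 bits) = 00100. This is the CRC / FCS.

00100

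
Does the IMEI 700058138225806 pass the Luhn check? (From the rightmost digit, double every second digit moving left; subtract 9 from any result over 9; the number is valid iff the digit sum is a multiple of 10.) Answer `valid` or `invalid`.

From the right, keep odd positions and double even positions (subtract 9 from any doubled value over 9):
  doubled (positions 2,4,...): 0 1 4 6 7 0 0 → sum 18
  kept (positions 1,3,...): 6 8 2 8 1 5 0 7 → sum 37
Total = 55.
55 mod 10 = 5, so the number is invalid.

invalid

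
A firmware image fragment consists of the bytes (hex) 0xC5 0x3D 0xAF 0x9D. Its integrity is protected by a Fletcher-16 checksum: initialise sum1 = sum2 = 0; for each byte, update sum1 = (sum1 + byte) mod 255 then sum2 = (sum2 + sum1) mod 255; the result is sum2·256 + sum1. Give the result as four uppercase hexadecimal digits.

Running sums (mod 255):
  after byte 0 (0xC5): sum1=197, sum2=197
  after byte 1 (0x3D): sum1=3, sum2=200
  after byte 2 (0xAF): sum1=178, sum2=123
  after byte 3 (0x9D): sum1=80, sum2=203
Checksum = sum2·256 + sum1 = 203·256 + 80 = 52048 = 0xCB50.

CB50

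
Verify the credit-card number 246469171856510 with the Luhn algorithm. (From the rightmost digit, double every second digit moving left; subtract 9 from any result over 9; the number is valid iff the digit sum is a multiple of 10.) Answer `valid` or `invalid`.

From the right, keep odd positions and double even positions (subtract 9 from any doubled value over 9):
  doubled (positions 2,4,...): 2 3 7 5 9 8 8 → sum 42
  kept (positions 1,3,...): 0 5 5 1 1 6 6 2 → sum 26
Total = 68.
68 mod 10 = 8, so the number is invalid.

invalid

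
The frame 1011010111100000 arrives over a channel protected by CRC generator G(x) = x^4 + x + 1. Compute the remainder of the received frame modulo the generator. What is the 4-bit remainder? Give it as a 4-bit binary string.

Modulo-2 division of 1011010111100000 by 10011:
  pos 0: 10110 XOR 10011 = 00101
  pos 2: 10110 XOR 10011 = 00101
  pos 4: 10111 XOR 10011 = 00100
  pos 6: 10011 XOR 10011 = 00000
Remainder = 0000 (zero — the frame passes the CRC check).

0000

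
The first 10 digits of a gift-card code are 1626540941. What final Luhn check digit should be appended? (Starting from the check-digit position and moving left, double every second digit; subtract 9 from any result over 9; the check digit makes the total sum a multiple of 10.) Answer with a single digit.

Partial digits right→left: 1 4 9 0 4 5 6 2 6 1
Double every second digit counting from the check-digit position (so the 1st, 3rd, 5th, ... of the partial from the right).
  doubled (with −9 where >9): 2 9 8 3 3 → sum 25
  kept as-is: 4 0 5 2 1 → sum 12
Total = 25 + 12 = 37.
Check digit = (10 − (37 mod 10)) mod 10 = 3.

3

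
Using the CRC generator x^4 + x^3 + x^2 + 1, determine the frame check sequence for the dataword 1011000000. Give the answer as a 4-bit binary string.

1011

Append 4 zeros: 10110000000000. Divide by 11101 (XOR where the leading bit is 1):
  pos 0: 10110 XOR 11101 = 01011
  pos 1: 10110 XOR 11101 = 01011
  pos 2: 10110 XOR 11101 = 01011
  pos 3: 10110 XOR 11101 = 01011
  pos 4: 10110 XOR 11101 = 01011
  pos 5: 10110 XOR 11101 = 01011
  pos 6: 10110 XOR 11101 = 01011
  pos 7: 10110 XOR 11101 = 01011
  pos 8: 10110 XOR 11101 = 01011
  pos 9: 10110 XOR 11101 = 01011
Remainder (last 4 bits) = 1011. This is the CRC / FCS.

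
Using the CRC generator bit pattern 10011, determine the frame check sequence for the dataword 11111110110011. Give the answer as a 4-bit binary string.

Append 4 zeros: 111111101100110000. Divide by 10011 (XOR where the leading bit is 1):
  pos 0: 11111 XOR 10011 = 01100
  pos 1: 11001 XOR 10011 = 01010
  pos 2: 10101 XOR 10011 = 00110
  pos 4: 11001 XOR 10011 = 01010
  pos 5: 10101 XOR 10011 = 00110
  pos 7: 11000 XOR 10011 = 01011
  pos 8: 10111 XOR 10011 = 00100
  pos 10: 10010 XOR 10011 = 00001
Remainder (last 4 bits) = 1000. This is the CRC / FCS.

1000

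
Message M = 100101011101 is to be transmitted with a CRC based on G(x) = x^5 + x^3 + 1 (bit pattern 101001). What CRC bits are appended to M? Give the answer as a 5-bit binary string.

10101

Append 5 zeros: 10010101110100000. Divide by 101001 (XOR where the leading bit is 1):
  pos 0: 100101 XOR 101001 = 001100
  pos 2: 110001 XOR 101001 = 011000
  pos 3: 110001 XOR 101001 = 011000
  pos 4: 110001 XOR 101001 = 011000
  pos 5: 110000 XOR 101001 = 011001
  pos 6: 110011 XOR 101001 = 011010
  pos 7: 110100 XOR 101001 = 011101
  pos 8: 111010 XOR 101001 = 010011
  pos 9: 100110 XOR 101001 = 001111
  pos 11: 111100 XOR 101001 = 010101
Remainder (last 5 bits) = 10101. This is the CRC / FCS.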